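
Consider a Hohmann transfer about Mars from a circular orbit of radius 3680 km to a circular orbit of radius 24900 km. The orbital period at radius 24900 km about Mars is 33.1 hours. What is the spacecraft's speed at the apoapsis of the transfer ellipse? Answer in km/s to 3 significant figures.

From Kepler's third law T² = 4π²r³/μ at r = 24900 km, T = 33.1 hours = 33.1 × 3600 s = 1.1916×10^5 s: μ = 4π²r³/T² = 42923.7 km³/s².
The Hohmann ellipse has a_t = (r₁ + r₂)/2 = 14290 km.
At apoapsis, r = 24900 km.
From the vis-viva equation, v = √[μ(2/r − 1/a_t)] = 0.6663 km/s.

v = 0.666 km/s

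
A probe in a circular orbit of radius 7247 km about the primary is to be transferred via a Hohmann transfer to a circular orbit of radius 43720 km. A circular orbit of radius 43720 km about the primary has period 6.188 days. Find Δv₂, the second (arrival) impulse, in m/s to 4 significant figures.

Δv₂ = 239.8 m/s

From Kepler's third law T² = 4π²r³/μ at r = 43720 km, T = 6.188 days = 6.188 × 86400 s = 5.346432×10^5 s: μ = 4π²r³/T² = 11541.8 km³/s².
Transfer-ellipse semi-major axis a_t = (r₁ + r₂)/2 = (7247 + 43720)/2 = 25483.5 km.
On the circular orbit at r = 43720 km, v_c = √(μ/r) = 0.5138 km/s.
Transfer-orbit speed at the same r (vis-viva, a = a_t): v_t = √[μ(2/r − 1/a_t)] = 0.2740 km/s.
Δv₂ = |v_t − v_c| = |0.2740 − 0.5138| = 0.2398 km/s.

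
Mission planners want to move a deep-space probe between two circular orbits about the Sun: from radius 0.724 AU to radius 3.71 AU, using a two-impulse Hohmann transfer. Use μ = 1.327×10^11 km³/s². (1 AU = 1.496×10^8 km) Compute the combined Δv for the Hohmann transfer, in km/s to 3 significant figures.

In km: r₁ = 0.724 × 1.496×10^8 = 1.083104×10^8 km; r₂ = 3.71 × 1.496×10^8 = 5.55016×10^8 km.
The Hohmann ellipse has a_t = (r₁ + r₂)/2 = 3.316632×10^8 km.
Circular speed at r₁: v₁ = √(μ/r₁) = √(1.327×10^11/1.083104×10^8) = 35.003 km/s.
Transfer-orbit speed at r₁ (vis-viva equation): v_p = √[μ(2/r₁ − 1/a_t)] = 45.280 km/s.
First burn Δv₁ = |v_p − v₁| = 10.277 km/s.
Circular speed at r₂: v₂ = √(μ/r₂) = 15.4626 km/s.
Transfer-orbit speed at r₂: v_a = √[μ(2/r₂ − 1/a_t)] = 8.83627 km/s.
Second burn Δv₂ = |v₂ − v_a| = 6.6263 km/s.
Δv = Δv₁ + Δv₂ = 10.277 + 6.6263 = 16.90 km/s.

Δv = 16.9 km/s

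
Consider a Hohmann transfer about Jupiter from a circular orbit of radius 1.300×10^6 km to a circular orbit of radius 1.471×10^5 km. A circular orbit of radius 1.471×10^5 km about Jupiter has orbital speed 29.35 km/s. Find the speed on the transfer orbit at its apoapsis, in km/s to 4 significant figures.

From the circular-orbit relation v² = μ/r at r = 1.471×10^5 km: μ = v²r = (29.35)² × 1.471×10^5 = 1.26715×10^8 km³/s².
The Hohmann ellipse has a_t = (r₁ + r₂)/2 = 7.2355×10^5 km.
At apoapsis, r = 1.300×10^6 km.
Applying v² = μ(2/r − 1/a_t): v = 4.452 km/s.

v = 4.452 km/s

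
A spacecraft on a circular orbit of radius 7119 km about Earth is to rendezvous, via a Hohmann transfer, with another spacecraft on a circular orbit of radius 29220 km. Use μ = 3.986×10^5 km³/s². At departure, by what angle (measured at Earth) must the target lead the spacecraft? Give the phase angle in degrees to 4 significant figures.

φ = 91.74°

Transfer-ellipse semi-major axis a_t = (r₁ + r₂)/2 = (7119 + 29220)/2 = 18169.5 km.
Transfer time t = π√(a_t³/μ) = 12187 s.
Target angular speed ω₂ = √(μ/r₂³) = 1.2640×10^-4 rad/s.
Angle swept by the target during transfer: ω₂·t = 1.5404 rad = 88.26°.
The spacecraft traverses 180° on the transfer ellipse, so the target must lead by 180° − 88.26° = 91.74°.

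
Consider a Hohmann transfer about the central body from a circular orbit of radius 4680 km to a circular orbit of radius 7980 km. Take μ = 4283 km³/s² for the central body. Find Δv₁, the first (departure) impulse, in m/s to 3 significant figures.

Δv₁ = 117 m/s

Transfer-ellipse semi-major axis a_t = (r₁ + r₂)/2 = (4680 + 7980)/2 = 6330 km.
Circular speed at r = 4680 km: v_c = √(μ/r) = 0.956646 km/s.
Transfer-orbit speed at the same r (vis-viva, a = a_t): v_t = √[μ(2/r − 1/a_t)] = 1.07411 km/s.
Δv₁ = |v_t − v_c| = |1.07411 − 0.956646| = 0.1175 km/s.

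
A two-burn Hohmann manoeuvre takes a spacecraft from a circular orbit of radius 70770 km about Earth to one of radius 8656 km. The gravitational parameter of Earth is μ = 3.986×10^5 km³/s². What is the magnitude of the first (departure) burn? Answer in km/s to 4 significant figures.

Δv₁ = 1.265 km/s

Semi-major axis of the transfer orbit: a_t = (70770 + 8656)/2 = 39713 km.
On the circular orbit at r = 70770 km, v_c = √(μ/r) = 2.373 km/s.
Transfer-orbit speed at the same r (vis-viva, a = a_t): v_t = √[μ(2/r − 1/a_t)] = 1.108 km/s.
Δv₁ = |v_t − v_c| = |1.108 − 2.373| = 1.265 km/s.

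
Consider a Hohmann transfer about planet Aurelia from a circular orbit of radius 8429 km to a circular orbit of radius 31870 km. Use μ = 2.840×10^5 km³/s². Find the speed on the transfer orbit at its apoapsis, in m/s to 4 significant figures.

v = 1931 m/s

Semi-major axis of the transfer orbit: a_t = (8429 + 31870)/2 = 20149.5 km.
The apoapsis of the transfer ellipse is at r = 31870 km.
Vis-viva: v = √[μ(2/r − 1/a_t)] = √[2.840×10^5 × (2/31870 − 1/20149.5)] = 1.931 km/s.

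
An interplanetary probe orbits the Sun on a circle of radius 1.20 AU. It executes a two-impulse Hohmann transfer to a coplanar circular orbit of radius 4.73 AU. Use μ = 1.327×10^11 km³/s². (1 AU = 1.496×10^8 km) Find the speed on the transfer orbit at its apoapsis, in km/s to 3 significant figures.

In km: r₁ = 1.20 × 1.496×10^8 = 1.7952×10^8 km; r₂ = 4.73 × 1.496×10^8 = 7.07608×10^8 km.
Transfer-ellipse semi-major axis a_t = (r₁ + r₂)/2 = (1.7952×10^8 + 7.07608×10^8)/2 = 4.43564×10^8 km.
At apoapsis, r = 7.07608×10^8 km.
From the vis-viva equation, v = √[μ(2/r − 1/a_t)] = 8.712 km/s.

v = 8.71 km/s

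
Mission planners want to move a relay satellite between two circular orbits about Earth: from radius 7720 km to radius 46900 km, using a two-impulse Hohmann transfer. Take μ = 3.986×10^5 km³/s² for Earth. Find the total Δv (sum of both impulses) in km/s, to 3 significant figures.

Semi-major axis of the transfer orbit: a_t = (7720 + 46900)/2 = 27310 km.
Circular speed at r₁: v₁ = √(μ/r₁) = √(3.986×10^5/7720) = 7.1855 km/s.
On the transfer ellipse at r₁, v² = μ(2/r − 1/a) gives v_p = √[μ(2/r₁ − 1/a_t)] = 9.4164 km/s.
First burn Δv₁ = |v_p − v₁| = 2.231 km/s.
Circular speed at r₂: v₂ = √(μ/r₂) = 2.915 km/s.
Transfer-orbit speed at r₂: v_a = √[μ(2/r₂ − 1/a_t)] = 1.550 km/s.
Second burn Δv₂ = |v₂ − v_a| = 1.365 km/s.
Total Δv = Δv₁ + Δv₂ = 3.596 km/s.

Δv = 3.60 km/s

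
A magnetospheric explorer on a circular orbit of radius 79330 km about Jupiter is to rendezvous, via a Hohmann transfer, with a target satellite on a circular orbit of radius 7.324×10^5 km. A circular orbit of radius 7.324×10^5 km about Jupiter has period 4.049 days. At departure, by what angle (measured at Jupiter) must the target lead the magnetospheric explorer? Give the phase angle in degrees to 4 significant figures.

From Kepler's third law T² = 4π²r³/μ at r = 7.324×10^5 km, T = 4.049 days = 4.049 × 86400 s = 3.498336×10^5 s: μ = 4π²r³/T² = 1.26731×10^8 km³/s².
Semi-major axis of the transfer orbit: a_t = (79330 + 7.324×10^5)/2 = 4.05865×10^5 km.
Transfer time t = π√(a_t³/μ) = 72157.5 s.
The target's mean motion on its circular orbit is ω₂ = √(μ/r₂³) = 1.79605×10^-5 rad/s.
Angle swept by the target during transfer: ω₂·t = 1.29598 rad = 74.254°.
The magnetospheric explorer traverses 180° on the transfer ellipse, so the target must lead by 180° − 74.254° = 105.7°.

φ = 105.7°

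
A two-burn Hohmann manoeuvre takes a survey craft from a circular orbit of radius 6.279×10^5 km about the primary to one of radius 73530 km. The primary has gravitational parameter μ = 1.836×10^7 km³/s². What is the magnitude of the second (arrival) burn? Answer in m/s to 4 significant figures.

Transfer-ellipse semi-major axis a_t = (r₁ + r₂)/2 = (6.279×10^5 + 73530)/2 = 3.50715×10^5 km.
Circular speed at r = 73530 km: v_c = √(μ/r) = 15.8017 km/s.
Transfer-orbit speed at the same r (vis-viva, a = a_t): v_t = √[μ(2/r − 1/a_t)] = 21.1433 km/s.
Δv₂ = |v_t − v_c| = |21.1433 − 15.8017| = 5.342 km/s.

Δv₂ = 5342 m/s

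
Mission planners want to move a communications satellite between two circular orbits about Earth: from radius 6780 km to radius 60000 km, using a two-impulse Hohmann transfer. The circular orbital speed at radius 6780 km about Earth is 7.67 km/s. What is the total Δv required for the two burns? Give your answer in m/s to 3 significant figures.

From the circular-orbit relation v² = μ/r at r = 6780 km: μ = v²r = (7.67)² × 6780 = 3.98860×10^5 km³/s².
Transfer-ellipse semi-major axis a_t = (r₁ + r₂)/2 = (6780 + 60000)/2 = 33390 km.
Circular speed at r₁: v₁ = √(μ/r₁) = √(3.98860×10^5/6780) = 7.6700 km/s.
Transfer-orbit speed at r₁ (v² = μ(2/r − 1/a)): v_p = √[μ(2/r₁ − 1/a_t)] = 10.282 km/s.
First burn Δv₁ = |v_p − v₁| = 2.612 km/s.
At r₂, v₂ = √(μ/r₂) = 2.578 km/s.
Transfer-orbit speed at r₂: v_a = √[μ(2/r₂ − 1/a_t)] = 1.162 km/s.
Second burn Δv₂ = |v₂ − v_a| = 1.416 km/s.
Total Δv = Δv₁ + Δv₂ = 4.028 km/s.

Δv = 4030 m/s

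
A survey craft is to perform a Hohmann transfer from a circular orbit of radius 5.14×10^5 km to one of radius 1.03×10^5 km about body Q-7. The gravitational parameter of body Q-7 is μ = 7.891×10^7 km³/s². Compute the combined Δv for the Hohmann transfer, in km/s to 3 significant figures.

Transfer-ellipse semi-major axis a_t = (r₁ + r₂)/2 = (5.140×10^5 + 1.030×10^5)/2 = 3.085×10^5 km.
Circular speed at r₁: v₁ = √(μ/r₁) = √(7.891×10^7/5.140×10^5) = 12.39 km/s.
Transfer-orbit speed at r₁ (v² = μ(2/r − 1/a)): v_a = √[μ(2/r₁ − 1/a_t)] = 7.159 km/s.
First burn Δv₁ = |v_a − v₁| = 5.231 km/s.
Circular speed at r₂: v₂ = √(μ/r₂) = 27.6788 km/s.
Transfer-orbit speed at r₂: v_p = √[μ(2/r₂ − 1/a_t)] = 35.7274 km/s.
Second burn Δv₂ = |v₂ − v_p| = 8.049 km/s.
Δv = Δv₁ + Δv₂ = 5.231 + 8.049 = 13.28 km/s.

Δv = 13.3 km/s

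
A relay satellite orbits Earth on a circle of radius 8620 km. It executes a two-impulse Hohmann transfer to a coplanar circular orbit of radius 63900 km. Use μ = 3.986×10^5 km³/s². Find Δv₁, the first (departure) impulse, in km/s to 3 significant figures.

Transfer-ellipse semi-major axis a_t = (r₁ + r₂)/2 = (8620 + 63900)/2 = 36260 km.
On the circular orbit at r = 8620 km, v_c = √(μ/r) = 6.800 km/s.
Transfer-orbit speed at the same r (vis-viva, a = a_t): v_t = √[μ(2/r − 1/a_t)] = 9.027 km/s.
Δv₁ = |v_t − v_c| = |9.027 − 6.800| = 2.227 km/s.

Δv₁ = 2.23 km/s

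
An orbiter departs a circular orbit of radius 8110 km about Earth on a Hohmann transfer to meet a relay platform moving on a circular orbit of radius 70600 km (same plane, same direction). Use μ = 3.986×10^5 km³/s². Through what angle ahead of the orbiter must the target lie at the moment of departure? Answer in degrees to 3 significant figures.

φ = 105°

Semi-major axis of the transfer orbit: a_t = (8110 + 70600)/2 = 39355 km.
The half-period of the transfer ellipse is t = π√(a_t³/μ) = 38849 s.
The target's mean motion on its circular orbit is ω₂ = √(μ/r₂³) = 3.3656×10^-5 rad/s.
Angle swept by the target during transfer: ω₂·t = 1.3075 rad = 74.91°.
Arrival is 180° from departure on the ellipse, so φ = 180° − 74.91° = 105°.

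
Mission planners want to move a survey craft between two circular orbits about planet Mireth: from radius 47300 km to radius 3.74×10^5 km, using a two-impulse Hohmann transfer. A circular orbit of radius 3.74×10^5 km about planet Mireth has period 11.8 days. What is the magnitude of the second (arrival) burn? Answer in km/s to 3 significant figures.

Δv₂ = 1.21 km/s

From Kepler's third law T² = 4π²r³/μ at r = 3.74×10^5 km, T = 11.8 days = 11.8 × 86400 s = 1.01952×10^6 s: μ = 4π²r³/T² = 1.98693×10^6 km³/s².
Transfer-ellipse semi-major axis a_t = (r₁ + r₂)/2 = (47300 + 3.740×10^5)/2 = 2.1065×10^5 km.
Circular speed at r = 3.740×10^5 km: v_c = √(μ/r) = 2.305 km/s.
Transfer-orbit speed at the same r (vis-viva, a = a_t): v_t = √[μ(2/r − 1/a_t)] = 1.092 km/s.
Δv₂ = |v_t − v_c| = |1.092 − 2.305| = 1.213 km/s.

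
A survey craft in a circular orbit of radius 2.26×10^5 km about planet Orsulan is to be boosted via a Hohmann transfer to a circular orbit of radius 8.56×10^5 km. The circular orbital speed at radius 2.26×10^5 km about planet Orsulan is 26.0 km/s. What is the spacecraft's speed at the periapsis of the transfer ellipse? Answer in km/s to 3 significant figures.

From the circular-orbit relation v² = μ/r at r = 2.26×10^5 km: μ = v²r = (26.0)² × 2.26×10^5 = 1.52776×10^8 km³/s².
Semi-major axis of the transfer orbit: a_t = (2.260×10^5 + 8.560×10^5)/2 = 5.410×10^5 km.
At periapsis, r = 2.260×10^5 km.
Applying v² = μ(2/r − 1/a_t): v = 32.70 km/s.

v = 32.7 km/s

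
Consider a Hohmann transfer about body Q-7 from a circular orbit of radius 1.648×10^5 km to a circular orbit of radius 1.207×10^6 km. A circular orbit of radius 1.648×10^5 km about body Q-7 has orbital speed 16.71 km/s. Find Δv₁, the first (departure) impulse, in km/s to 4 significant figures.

Δv₁ = 5.457 km/s

From the circular-orbit relation v² = μ/r at r = 1.648×10^5 km: μ = v²r = (16.71)² × 1.648×10^5 = 4.60161×10^7 km³/s².
Transfer-ellipse semi-major axis a_t = (r₁ + r₂)/2 = (1.648×10^5 + 1.207×10^6)/2 = 6.859×10^5 km.
On the circular orbit at r = 1.648×10^5 km, v_c = √(μ/r) = 16.710 km/s.
Vis-viva on the transfer ellipse at r = 1.648×10^5 km gives v_t = √[μ(2/r − 1/a_t)] = 22.167 km/s.
Δv₁ = |v_t − v_c| = |22.167 − 16.710| = 5.457 km/s.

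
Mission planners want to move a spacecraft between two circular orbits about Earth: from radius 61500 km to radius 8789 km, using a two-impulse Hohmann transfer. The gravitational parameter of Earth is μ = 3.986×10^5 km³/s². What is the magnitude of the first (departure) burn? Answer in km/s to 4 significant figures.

The Hohmann ellipse has a_t = (r₁ + r₂)/2 = 35144.5 km.
Circular speed at r = 61500 km: v_c = √(μ/r) = 2.546 km/s.
Vis-viva on the transfer ellipse at r = 61500 km gives v_t = √[μ(2/r − 1/a_t)] = 1.273 km/s.
Δv₁ = |v_t − v_c| = |1.273 − 2.546| = 1.273 km/s.

Δv₁ = 1.273 km/s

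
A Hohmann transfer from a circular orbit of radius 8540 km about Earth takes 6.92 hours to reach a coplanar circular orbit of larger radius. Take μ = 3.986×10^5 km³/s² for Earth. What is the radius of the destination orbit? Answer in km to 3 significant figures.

Transfer time t = 6.92 hours = 24912 s, and t = π√(a_t³/μ).
So a_t = (μ t²/π²)^(1/3) = (3.986×10^5 × (24912)² / π²)^(1/3) = 29265 km.
Since a_t = (r₁ + r₂)/2, r₂ = 2a_t − r₁ = 2×29265 − 8540 = 49990 km.

r₂ = 50000 km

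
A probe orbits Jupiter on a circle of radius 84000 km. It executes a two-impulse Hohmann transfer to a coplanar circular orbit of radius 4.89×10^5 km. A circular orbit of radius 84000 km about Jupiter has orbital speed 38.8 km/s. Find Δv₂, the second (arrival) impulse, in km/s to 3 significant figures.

Δv₂ = 7.37 km/s

From the circular-orbit relation v² = μ/r at r = 84000 km: μ = v²r = (38.8)² × 84000 = 1.26457×10^8 km³/s².
Transfer-ellipse semi-major axis a_t = (r₁ + r₂)/2 = (84000 + 4.890×10^5)/2 = 2.865×10^5 km.
On the circular orbit at r = 4.890×10^5 km, v_c = √(μ/r) = 16.0811 km/s.
Vis-viva on the transfer ellipse at r = 4.890×10^5 km gives v_t = √[μ(2/r − 1/a_t)] = 8.70752 km/s.
Δv₂ = |v_t − v_c| = |8.70752 − 16.0811| = 7.374 km/s.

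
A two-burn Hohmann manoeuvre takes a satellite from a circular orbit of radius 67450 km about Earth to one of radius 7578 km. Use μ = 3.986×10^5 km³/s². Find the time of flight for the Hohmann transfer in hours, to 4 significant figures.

t = 10.04 hours

Transfer-ellipse semi-major axis a_t = (r₁ + r₂)/2 = (67450 + 7578)/2 = 37514 km.
By Kepler's third law the transfer-orbit period is T = 2π√(a_t³/μ), so t = T/2 = 36160 s.
Converting: 36160 s ÷ 3600 s/hour = 10.04 hours.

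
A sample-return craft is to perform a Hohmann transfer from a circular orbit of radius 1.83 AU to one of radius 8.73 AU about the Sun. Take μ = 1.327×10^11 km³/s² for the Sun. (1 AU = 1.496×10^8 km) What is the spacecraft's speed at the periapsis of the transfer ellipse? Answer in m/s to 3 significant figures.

v = 28300 m/s

In km: r₁ = 1.83 × 1.496×10^8 = 2.73768×10^8 km; r₂ = 8.73 × 1.496×10^8 = 1.306008×10^9 km.
The Hohmann ellipse has a_t = (r₁ + r₂)/2 = 7.89888×10^8 km.
At periapsis, r = 2.73768×10^8 km.
Vis-viva: v = √[μ(2/r − 1/a_t)] = √[1.327×10^11 × (2/2.73768×10^8 − 1/7.89888×10^8)] = 28.31 km/s.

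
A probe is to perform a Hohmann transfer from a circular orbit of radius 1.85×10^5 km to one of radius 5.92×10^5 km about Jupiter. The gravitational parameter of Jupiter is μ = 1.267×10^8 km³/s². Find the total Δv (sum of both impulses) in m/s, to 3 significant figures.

Δv = 10700 m/s

Semi-major axis of the transfer orbit: a_t = (1.850×10^5 + 5.920×10^5)/2 = 3.885×10^5 km.
At r₁ the circular-orbit speed is v₁ = √(μ/r₁) = 26.170 km/s.
On the transfer ellipse at r₁, vis-viva gives v_p = √[μ(2/r₁ − 1/a_t)] = 32.305 km/s.
First burn Δv₁ = |v_p − v₁| = 6.135 km/s.
Circular speed at r₂: v₂ = √(μ/r₂) = 14.629 km/s.
Transfer-orbit speed at r₂: v_a = √[μ(2/r₂ − 1/a_t)] = 10.095 km/s.
Second burn Δv₂ = |v₂ − v_a| = 4.534 km/s.
Total Δv = Δv₁ + Δv₂ = 10.67 km/s.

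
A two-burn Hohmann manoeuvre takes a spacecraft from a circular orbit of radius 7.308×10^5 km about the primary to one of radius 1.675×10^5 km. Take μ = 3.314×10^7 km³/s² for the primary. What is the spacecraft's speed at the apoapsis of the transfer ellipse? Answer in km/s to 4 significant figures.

Transfer-ellipse semi-major axis a_t = (r₁ + r₂)/2 = (7.308×10^5 + 1.675×10^5)/2 = 4.4915×10^5 km.
The apoapsis of the transfer ellipse is at r = 7.308×10^5 km.
Vis-viva: v = √[μ(2/r − 1/a_t)] = √[3.314×10^7 × (2/7.308×10^5 − 1/4.4915×10^5)] = 4.112 km/s.

v = 4.112 km/s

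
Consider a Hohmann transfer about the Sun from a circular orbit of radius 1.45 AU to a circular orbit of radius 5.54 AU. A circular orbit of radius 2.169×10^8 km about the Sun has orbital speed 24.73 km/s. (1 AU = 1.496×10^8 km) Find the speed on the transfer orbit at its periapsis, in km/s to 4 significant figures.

v = 31.13 km/s

From the circular-orbit relation v² = μ/r at r = 2.169×10^8 km: μ = v²r = (24.73)² × 2.169×10^8 = 1.32650×10^11 km³/s².
In km: r₁ = 1.45 × 1.496×10^8 = 2.1692×10^8 km; r₂ = 5.54 × 1.496×10^8 = 8.28784×10^8 km.
The Hohmann ellipse has a_t = (r₁ + r₂)/2 = 5.22852×10^8 km.
At periapsis, r = 2.1692×10^8 km.
Vis-viva: v = √[μ(2/r − 1/a_t)] = √[1.32650×10^11 × (2/2.1692×10^8 − 1/5.22852×10^8)] = 31.13 km/s.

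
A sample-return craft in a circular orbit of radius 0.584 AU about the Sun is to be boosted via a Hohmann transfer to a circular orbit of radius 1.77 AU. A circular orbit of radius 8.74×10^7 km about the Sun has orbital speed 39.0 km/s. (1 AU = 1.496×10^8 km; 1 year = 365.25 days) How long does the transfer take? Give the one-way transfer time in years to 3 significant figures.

From the circular-orbit relation v² = μ/r at r = 8.74×10^7 km: μ = v²r = (39.0)² × 8.74×10^7 = 1.32935×10^11 km³/s².
In km: r₁ = 0.584 × 1.496×10^8 = 8.73664×10^7 km; r₂ = 1.77 × 1.496×10^8 = 2.64792×10^8 km.
Semi-major axis of the transfer orbit: a_t = (8.73664×10^7 + 2.64792×10^8)/2 = 1.760792×10^8 km.
Half the transfer-orbit period gives t = π√(a_t³/μ) = 2.013×10^7 s.
Converting: 2.013×10^7 s ÷ 3.15576×10^7 s/year (365.25 × 86400) = 0.638 years.

t = 0.638 years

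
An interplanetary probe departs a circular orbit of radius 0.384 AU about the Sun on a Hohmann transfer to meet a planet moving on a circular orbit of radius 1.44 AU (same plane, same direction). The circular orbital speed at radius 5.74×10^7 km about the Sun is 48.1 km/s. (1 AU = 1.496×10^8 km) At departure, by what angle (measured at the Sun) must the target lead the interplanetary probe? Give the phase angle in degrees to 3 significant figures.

φ = 89.3°

From the circular-orbit relation v² = μ/r at r = 5.74×10^7 km: μ = v²r = (48.1)² × 5.74×10^7 = 1.32801×10^11 km³/s².
In km: r₁ = 0.384 × 1.496×10^8 = 5.74464×10^7 km; r₂ = 1.44 × 1.496×10^8 = 2.15424×10^8 km.
Transfer-ellipse semi-major axis a_t = (r₁ + r₂)/2 = (5.74464×10^7 + 2.15424×10^8)/2 = 1.364352×10^8 km.
Transfer time t = π√(a_t³/μ) = 1.3738×10^7 s.
The target's mean motion on its circular orbit is ω₂ = √(μ/r₂³) = 1.1526×10^-7 rad/s.
Angle swept by the target during transfer: ω₂·t = 1.5834 rad = 90.72°.
Arrival is 180° from departure on the ellipse, so φ = 180° − 90.72° = 89.3°.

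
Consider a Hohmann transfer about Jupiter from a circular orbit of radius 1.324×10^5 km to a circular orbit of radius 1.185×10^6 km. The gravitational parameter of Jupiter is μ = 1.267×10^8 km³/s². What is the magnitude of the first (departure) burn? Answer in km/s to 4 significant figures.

Δv₁ = 10.56 km/s

The Hohmann ellipse has a_t = (r₁ + r₂)/2 = 6.587×10^5 km.
On the circular orbit at r = 1.324×10^5 km, v_c = √(μ/r) = 30.93 km/s.
Transfer-orbit speed at the same r (vis-viva, a = a_t): v_t = √[μ(2/r − 1/a_t)] = 41.49 km/s.
Δv₁ = |v_t − v_c| = |41.49 − 30.93| = 10.56 km/s.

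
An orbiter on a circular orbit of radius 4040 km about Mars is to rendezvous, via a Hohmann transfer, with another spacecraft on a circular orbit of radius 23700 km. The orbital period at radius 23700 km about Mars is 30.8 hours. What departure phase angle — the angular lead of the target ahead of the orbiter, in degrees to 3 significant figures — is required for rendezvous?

From Kepler's third law T² = 4π²r³/μ at r = 23700 km, T = 30.8 hours = 30.8 × 3600 s = 1.1088×10^5 s: μ = 4π²r³/T² = 42746.3 km³/s².
Semi-major axis of the transfer orbit: a_t = (4040 + 23700)/2 = 13870 km.
Transfer time t = π√(a_t³/μ) = 24820 s.
Target angular speed ω₂ = √(μ/r₂³) = 5.667×10^-5 rad/s.
Angle swept by the target during transfer: ω₂·t = 1.4065 rad = 80.59°.
The orbiter traverses 180° on the transfer ellipse, so the target must lead by 180° − 80.59° = 99.4°.

φ = 99.4°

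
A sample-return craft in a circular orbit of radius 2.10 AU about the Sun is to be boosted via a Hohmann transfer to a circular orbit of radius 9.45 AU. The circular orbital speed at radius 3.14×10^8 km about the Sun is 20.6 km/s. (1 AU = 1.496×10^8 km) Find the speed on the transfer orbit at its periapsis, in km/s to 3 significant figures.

v = 26.3 km/s

From the circular-orbit relation v² = μ/r at r = 3.14×10^8 km: μ = v²r = (20.6)² × 3.14×10^8 = 1.33249×10^11 km³/s².
In km: r₁ = 2.10 × 1.496×10^8 = 3.1416×10^8 km; r₂ = 9.45 × 1.496×10^8 = 1.41372×10^9 km.
Semi-major axis of the transfer orbit: a_t = (3.1416×10^8 + 1.41372×10^9)/2 = 8.6394×10^8 km.
The periapsis of the transfer ellipse is at r = 3.1416×10^8 km.
Applying v² = μ(2/r − 1/a_t): v = 26.34 km/s.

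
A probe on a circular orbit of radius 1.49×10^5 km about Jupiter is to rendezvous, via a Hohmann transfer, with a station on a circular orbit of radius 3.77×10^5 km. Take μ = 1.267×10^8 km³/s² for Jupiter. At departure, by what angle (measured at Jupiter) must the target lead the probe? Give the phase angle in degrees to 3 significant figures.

φ = 75.1°

Transfer-ellipse semi-major axis a_t = (r₁ + r₂)/2 = (1.490×10^5 + 3.770×10^5)/2 = 2.630×10^5 km.
Transfer time t = π√(a_t³/μ) = 37644 s.
Target angular speed ω₂ = √(μ/r₂³) = 4.8627×10^-5 rad/s.
Angle swept by the target during transfer: ω₂·t = 1.831 rad = 104.9°.
The probe traverses 180° on the transfer ellipse, so the target must lead by 180° − 104.9° = 75.1°.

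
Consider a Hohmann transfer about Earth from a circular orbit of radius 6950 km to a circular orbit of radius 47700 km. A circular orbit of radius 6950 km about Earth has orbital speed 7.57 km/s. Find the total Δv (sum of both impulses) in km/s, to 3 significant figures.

From the circular-orbit relation v² = μ/r at r = 6950 km: μ = v²r = (7.57)² × 6950 = 3.98269×10^5 km³/s².
The Hohmann ellipse has a_t = (r₁ + r₂)/2 = 27325 km.
Circular speed at r₁: v₁ = √(μ/r₁) = √(3.98269×10^5/6950) = 7.5700 km/s.
On the transfer ellipse at r₁, vis-viva equation gives v_p = √[μ(2/r₁ − 1/a_t)] = 10.002 km/s.
First burn Δv₁ = |v_p − v₁| = 2.432 km/s.
Circular speed at r₂: v₂ = √(μ/r₂) = 2.8895 km/s.
Transfer-orbit speed at r₂: v_a = √[μ(2/r₂ − 1/a_t)] = 1.4573 km/s.
Second burn Δv₂ = |v₂ − v_a| = 1.432 km/s.
Total Δv = Δv₁ + Δv₂ = 3.864 km/s.

Δv = 3.86 km/s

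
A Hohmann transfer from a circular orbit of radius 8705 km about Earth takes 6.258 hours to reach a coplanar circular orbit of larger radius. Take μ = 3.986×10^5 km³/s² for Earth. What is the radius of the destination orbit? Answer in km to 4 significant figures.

Transfer time t = 6.258 hours = 22528.8 s, and t = π√(a_t³/μ).
So a_t = (μ t²/π²)^(1/3) = (3.986×10^5 × (22528.8)² / π²)^(1/3) = 27368 km.
Since a_t = (r₁ + r₂)/2, r₂ = 2a_t − r₁ = 2×27368 − 8705 = 46031 km.

r₂ = 46030 km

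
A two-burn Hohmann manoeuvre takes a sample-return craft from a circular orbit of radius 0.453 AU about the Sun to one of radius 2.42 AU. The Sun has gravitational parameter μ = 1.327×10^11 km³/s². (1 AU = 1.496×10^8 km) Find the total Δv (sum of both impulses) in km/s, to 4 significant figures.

In km: r₁ = 0.453 × 1.496×10^8 = 6.77688×10^7 km; r₂ = 2.42 × 1.496×10^8 = 3.62032×10^8 km.
The Hohmann ellipse has a_t = (r₁ + r₂)/2 = 2.149004×10^8 km.
At r₁ the circular-orbit speed is v₁ = √(μ/r₁) = 44.251 km/s.
On the transfer ellipse at r₁, v² = μ(2/r − 1/a) gives v_p = √[μ(2/r₁ − 1/a_t)] = 57.435 km/s.
First burn Δv₁ = |v_p − v₁| = 13.184 km/s.
Circular speed at r₂: v₂ = √(μ/r₂) = 19.1453 km/s.
Transfer-orbit speed at r₂: v_a = √[μ(2/r₂ − 1/a_t)] = 10.7512 km/s.
Second burn Δv₂ = |v₂ − v_a| = 8.3941 km/s.
Δv = Δv₁ + Δv₂ = 13.184 + 8.3941 = 21.58 km/s.

Δv = 21.58 km/s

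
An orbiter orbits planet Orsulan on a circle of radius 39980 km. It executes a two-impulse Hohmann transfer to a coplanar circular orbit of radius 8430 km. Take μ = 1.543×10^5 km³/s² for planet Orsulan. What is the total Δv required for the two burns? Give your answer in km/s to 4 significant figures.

Δv = 2.025 km/s

The Hohmann ellipse has a_t = (r₁ + r₂)/2 = 24205 km.
At r₁ the circular-orbit speed is v₁ = √(μ/r₁) = 1.96454 km/s.
Transfer-orbit speed at r₁ (vis-viva): v_a = √[μ(2/r₁ − 1/a_t)] = 1.15937 km/s.
First burn Δv₁ = |v_a − v₁| = 0.8052 km/s.
At r₂, v₂ = √(μ/r₂) = 4.278 km/s.
Transfer-orbit speed at r₂: v_p = √[μ(2/r₂ − 1/a_t)] = 5.498 km/s.
Second burn Δv₂ = |v₂ − v_p| = 1.220 km/s.
Δv = Δv₁ + Δv₂ = 0.8052 + 1.220 = 2.025 km/s.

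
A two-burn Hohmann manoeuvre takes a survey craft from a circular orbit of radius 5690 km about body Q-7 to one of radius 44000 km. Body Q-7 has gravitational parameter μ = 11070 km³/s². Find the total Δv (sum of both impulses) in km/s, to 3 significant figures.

The Hohmann ellipse has a_t = (r₁ + r₂)/2 = 24845 km.
Circular speed at r₁: v₁ = √(μ/r₁) = √(11070/5690) = 1.3948 km/s.
On the transfer ellipse at r₁, v² = μ(2/r − 1/a) gives v_p = √[μ(2/r₁ − 1/a_t)] = 1.8562 km/s.
First burn Δv₁ = |v_p − v₁| = 0.4614 km/s.
Circular speed at r₂: v₂ = √(μ/r₂) = 0.501588 km/s.
Transfer-orbit speed at r₂: v_a = √[μ(2/r₂ − 1/a_t)] = 0.240040 km/s.
Second burn Δv₂ = |v₂ − v_a| = 0.2615 km/s.
Δv = Δv₁ + Δv₂ = 0.4614 + 0.2615 = 0.7229 km/s.

Δv = 0.723 km/s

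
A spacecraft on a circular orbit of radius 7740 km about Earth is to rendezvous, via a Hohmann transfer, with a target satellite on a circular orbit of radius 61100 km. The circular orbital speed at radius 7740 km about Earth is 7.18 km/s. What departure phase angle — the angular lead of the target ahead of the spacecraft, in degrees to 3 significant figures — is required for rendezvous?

From the circular-orbit relation v² = μ/r at r = 7740 km: μ = v²r = (7.18)² × 7740 = 3.99016×10^5 km³/s².
Transfer-ellipse semi-major axis a_t = (r₁ + r₂)/2 = (7740 + 61100)/2 = 34420 km.
Transfer time t = π√(a_t³/μ) = 31759 s.
Target angular speed ω₂ = √(μ/r₂³) = 4.1825×10^-5 rad/s.
Angle swept by the target during transfer: ω₂·t = 1.3283 rad = 76.11°.
The spacecraft traverses 180° on the transfer ellipse, so the target must lead by 180° − 76.11° = 104°.

φ = 104°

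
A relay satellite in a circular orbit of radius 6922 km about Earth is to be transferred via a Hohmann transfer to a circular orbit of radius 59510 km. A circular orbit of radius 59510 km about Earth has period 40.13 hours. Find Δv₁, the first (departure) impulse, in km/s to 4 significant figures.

From Kepler's third law T² = 4π²r³/μ at r = 59510 km, T = 40.13 hours = 40.13 × 3600 s = 1.44468×10^5 s: μ = 4π²r³/T² = 3.98645×10^5 km³/s².
The Hohmann ellipse has a_t = (r₁ + r₂)/2 = 33216 km.
On the circular orbit at r = 6922 km, v_c = √(μ/r) = 7.5889 km/s.
Vis-viva on the transfer ellipse at r = 6922 km gives v_t = √[μ(2/r − 1/a_t)] = 10.158 km/s.
Δv₁ = |v_t − v_c| = |10.158 − 7.5889| = 2.569 km/s.

Δv₁ = 2.569 km/s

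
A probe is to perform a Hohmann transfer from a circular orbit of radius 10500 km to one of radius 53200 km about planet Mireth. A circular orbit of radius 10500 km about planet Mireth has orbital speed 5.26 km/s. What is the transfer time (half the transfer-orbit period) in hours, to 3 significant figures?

t = 9.20 hours

From the circular-orbit relation v² = μ/r at r = 10500 km: μ = v²r = (5.26)² × 10500 = 2.90510×10^5 km³/s².
Transfer-ellipse semi-major axis a_t = (r₁ + r₂)/2 = (10500 + 53200)/2 = 31850 km.
Half the transfer-orbit period gives t = π√(a_t³/μ) = 33130 s.
Converting: 33130 s ÷ 3600 s/hour = 9.20 hours.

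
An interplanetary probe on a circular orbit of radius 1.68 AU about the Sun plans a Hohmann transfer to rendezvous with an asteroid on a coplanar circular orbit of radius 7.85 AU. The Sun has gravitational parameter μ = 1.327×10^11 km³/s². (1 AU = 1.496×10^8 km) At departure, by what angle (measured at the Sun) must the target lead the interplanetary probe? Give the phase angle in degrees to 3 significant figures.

In km: r₁ = 1.68 × 1.496×10^8 = 2.51328×10^8 km; r₂ = 7.85 × 1.496×10^8 = 1.17436×10^9 km.
The Hohmann ellipse has a_t = (r₁ + r₂)/2 = 7.12844×10^8 km.
The half-period of the transfer ellipse is t = π√(a_t³/μ) = 1.64137×10^8 s.
Target angular speed ω₂ = √(μ/r₂³) = 9.05177×10^-9 rad/s.
Angle swept by the target during transfer: ω₂·t = 1.48573 rad = 85.13°.
The interplanetary probe traverses 180° on the transfer ellipse, so the target must lead by 180° − 85.13° = 94.9°.

φ = 94.9°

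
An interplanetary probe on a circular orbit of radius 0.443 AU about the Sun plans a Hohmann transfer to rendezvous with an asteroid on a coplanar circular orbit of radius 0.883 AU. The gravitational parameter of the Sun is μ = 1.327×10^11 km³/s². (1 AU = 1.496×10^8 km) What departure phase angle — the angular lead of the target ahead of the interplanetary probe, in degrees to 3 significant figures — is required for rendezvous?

In km: r₁ = 0.443 × 1.496×10^8 = 6.62728×10^7 km; r₂ = 0.883 × 1.496×10^8 = 1.320968×10^8 km.
The Hohmann ellipse has a_t = (r₁ + r₂)/2 = 9.91848×10^7 km.
Transfer time t = π√(a_t³/μ) = 8.519×10^6 s.
The target's mean motion on its circular orbit is ω₂ = √(μ/r₂³) = 2.399×10^-7 rad/s.
Angle swept by the target during transfer: ω₂·t = 2.044 rad = 117.1°.
Arrival is 180° from departure on the ellipse, so φ = 180° − 117.1° = 62.9°.

φ = 62.9°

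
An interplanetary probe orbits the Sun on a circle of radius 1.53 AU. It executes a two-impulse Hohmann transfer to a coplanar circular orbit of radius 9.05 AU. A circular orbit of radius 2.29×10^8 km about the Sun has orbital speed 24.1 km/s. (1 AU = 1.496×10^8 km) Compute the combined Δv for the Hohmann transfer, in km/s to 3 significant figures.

From the circular-orbit relation v² = μ/r at r = 2.29×10^8 km: μ = v²r = (24.1)² × 2.29×10^8 = 1.33005×10^11 km³/s².
In km: r₁ = 1.53 × 1.496×10^8 = 2.28888×10^8 km; r₂ = 9.05 × 1.496×10^8 = 1.35388×10^9 km.
Semi-major axis of the transfer orbit: a_t = (2.28888×10^8 + 1.35388×10^9)/2 = 7.91384×10^8 km.
At r₁ the circular-orbit speed is v₁ = √(μ/r₁) = 24.1059 km/s.
Transfer-orbit speed at r₁ (vis-viva): v_p = √[μ(2/r₁ − 1/a_t)] = 31.5297 km/s.
First burn Δv₁ = |v_p − v₁| = 7.42380 km/s.
At r₂, v₂ = √(μ/r₂) = 9.91162 km/s.
Transfer-orbit speed at r₂: v_a = √[μ(2/r₂ − 1/a_t)] = 5.33043 km/s.
Second burn Δv₂ = |v₂ − v_a| = 4.58119 km/s.
Δv = Δv₁ + Δv₂ = 7.42380 + 4.58119 = 12.00 km/s.

Δv = 12.0 km/s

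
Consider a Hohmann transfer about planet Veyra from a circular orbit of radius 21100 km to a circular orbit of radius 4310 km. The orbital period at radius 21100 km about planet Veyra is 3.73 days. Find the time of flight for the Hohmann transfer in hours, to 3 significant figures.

t = 20.9 hours

From Kepler's third law T² = 4π²r³/μ at r = 21100 km, T = 3.73 days = 3.73 × 86400 s = 3.22272×10^5 s: μ = 4π²r³/T² = 3570.77 km³/s².
Transfer-ellipse semi-major axis a_t = (r₁ + r₂)/2 = (21100 + 4310)/2 = 12705 km.
Half the transfer-orbit period gives t = π√(a_t³/μ) = 75290 s.
Converting: 75290 s ÷ 3600 s/hour = 20.9 hours.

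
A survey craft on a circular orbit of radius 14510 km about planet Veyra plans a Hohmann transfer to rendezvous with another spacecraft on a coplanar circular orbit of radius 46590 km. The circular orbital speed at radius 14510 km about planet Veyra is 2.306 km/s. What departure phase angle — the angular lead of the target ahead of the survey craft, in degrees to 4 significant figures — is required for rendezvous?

φ = 84.42°

From the circular-orbit relation v² = μ/r at r = 14510 km: μ = v²r = (2.306)² × 14510 = 77158.9 km³/s².
Transfer-ellipse semi-major axis a_t = (r₁ + r₂)/2 = (14510 + 46590)/2 = 30550 km.
The half-period of the transfer ellipse is t = π√(a_t³/μ) = 60391 s.
Target angular speed ω₂ = √(μ/r₂³) = 2.7622×10^-5 rad/s.
Angle swept by the target during transfer: ω₂·t = 1.6681 rad = 95.58°.
The survey craft traverses 180° on the transfer ellipse, so the target must lead by 180° − 95.58° = 84.42°.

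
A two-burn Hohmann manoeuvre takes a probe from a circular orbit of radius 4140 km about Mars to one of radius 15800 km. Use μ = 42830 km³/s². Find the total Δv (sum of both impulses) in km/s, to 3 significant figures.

Δv = 1.42 km/s

Transfer-ellipse semi-major axis a_t = (r₁ + r₂)/2 = (4140 + 15800)/2 = 9970 km.
Circular speed at r₁: v₁ = √(μ/r₁) = √(42830/4140) = 3.21643 km/s.
Transfer-orbit speed at r₁ (vis-viva): v_p = √[μ(2/r₁ − 1/a_t)] = 4.04907 km/s.
First burn Δv₁ = |v_p − v₁| = 0.8326 km/s.
At r₂, v₂ = √(μ/r₂) = 1.64644 km/s.
Transfer-orbit speed at r₂: v_a = √[μ(2/r₂ − 1/a_t)] = 1.06096 km/s.
Second burn Δv₂ = |v₂ − v_a| = 0.5855 km/s.
Δv = Δv₁ + Δv₂ = 0.8326 + 0.5855 = 1.418 km/s.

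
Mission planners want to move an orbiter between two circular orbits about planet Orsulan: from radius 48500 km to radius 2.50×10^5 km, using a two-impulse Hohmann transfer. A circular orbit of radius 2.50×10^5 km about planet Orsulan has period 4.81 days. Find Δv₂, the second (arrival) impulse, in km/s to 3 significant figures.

From Kepler's third law T² = 4π²r³/μ at r = 2.50×10^5 km, T = 4.81 days = 4.81 × 86400 s = 4.15584×10^5 s: μ = 4π²r³/T² = 3.57159×10^6 km³/s².
Transfer-ellipse semi-major axis a_t = (r₁ + r₂)/2 = (48500 + 2.500×10^5)/2 = 1.4925×10^5 km.
Circular speed at r = 2.500×10^5 km: v_c = √(μ/r) = 3.780 km/s.
Vis-viva on the transfer ellipse at r = 2.500×10^5 km gives v_t = √[μ(2/r − 1/a_t)] = 2.155 km/s.
Δv₂ = |v_t − v_c| = |2.155 − 3.780| = 1.625 km/s.

Δv₂ = 1.63 km/s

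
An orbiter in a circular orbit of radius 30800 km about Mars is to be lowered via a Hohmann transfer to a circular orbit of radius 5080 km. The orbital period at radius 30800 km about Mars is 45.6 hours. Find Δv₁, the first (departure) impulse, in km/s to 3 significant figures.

From Kepler's third law T² = 4π²r³/μ at r = 30800 km, T = 45.6 hours = 45.6 × 3600 s = 1.6416×10^5 s: μ = 4π²r³/T² = 42803.3 km³/s².
Transfer-ellipse semi-major axis a_t = (r₁ + r₂)/2 = (30800 + 5080)/2 = 17940 km.
On the circular orbit at r = 30800 km, v_c = √(μ/r) = 1.1789 km/s.
Transfer-orbit speed at the same r (vis-viva, a = a_t): v_t = √[μ(2/r − 1/a_t)] = 0.62731 km/s.
Δv₁ = |v_t − v_c| = |0.62731 − 1.1789| = 0.5516 km/s.

Δv₁ = 0.552 km/s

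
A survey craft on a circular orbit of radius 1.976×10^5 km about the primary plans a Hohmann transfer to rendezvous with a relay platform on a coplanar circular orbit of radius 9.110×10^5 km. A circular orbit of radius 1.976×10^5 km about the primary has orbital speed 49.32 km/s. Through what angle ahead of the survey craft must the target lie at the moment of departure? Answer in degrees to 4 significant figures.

From the circular-orbit relation v² = μ/r at r = 1.976×10^5 km: μ = v²r = (49.32)² × 1.976×10^5 = 4.80655×10^8 km³/s².
Semi-major axis of the transfer orbit: a_t = (1.976×10^5 + 9.110×10^5)/2 = 5.543×10^5 km.
Transfer time t = π√(a_t³/μ) = 59140 s.
The target's mean motion on its circular orbit is ω₂ = √(μ/r₂³) = 2.521×10^-5 rad/s.
Angle swept by the target during transfer: ω₂·t = 1.491 rad = 85.43°.
The survey craft traverses 180° on the transfer ellipse, so the target must lead by 180° − 85.43° = 94.57°.

φ = 94.57°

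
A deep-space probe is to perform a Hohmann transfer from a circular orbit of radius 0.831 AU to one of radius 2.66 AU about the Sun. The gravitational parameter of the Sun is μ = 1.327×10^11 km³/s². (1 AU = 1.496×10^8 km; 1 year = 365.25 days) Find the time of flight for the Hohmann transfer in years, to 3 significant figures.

t = 1.15 years

In km: r₁ = 0.831 × 1.496×10^8 = 1.243176×10^8 km; r₂ = 2.66 × 1.496×10^8 = 3.97936×10^8 km.
The Hohmann ellipse has a_t = (r₁ + r₂)/2 = 2.611268×10^8 km.
Transfer time t = π√(a_t³/μ) = π√((2.611268×10^8)³ / 1.327×10^11) = 3.639×10^7 s.
Converting: 3.639×10^7 s ÷ 3.15576×10^7 s/year (365.25 × 86400) = 1.15 years.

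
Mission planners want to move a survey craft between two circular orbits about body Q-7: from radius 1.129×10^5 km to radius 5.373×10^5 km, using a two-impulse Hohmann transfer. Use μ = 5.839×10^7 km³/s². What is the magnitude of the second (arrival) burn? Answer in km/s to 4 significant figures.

Δv₂ = 4.281 km/s

Semi-major axis of the transfer orbit: a_t = (1.129×10^5 + 5.373×10^5)/2 = 3.251×10^5 km.
Circular speed at r = 5.373×10^5 km: v_c = √(μ/r) = 10.4246 km/s.
Vis-viva on the transfer ellipse at r = 5.373×10^5 km gives v_t = √[μ(2/r − 1/a_t)] = 6.14327 km/s.
Δv₂ = |v_t − v_c| = |6.14327 − 10.4246| = 4.281 km/s.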